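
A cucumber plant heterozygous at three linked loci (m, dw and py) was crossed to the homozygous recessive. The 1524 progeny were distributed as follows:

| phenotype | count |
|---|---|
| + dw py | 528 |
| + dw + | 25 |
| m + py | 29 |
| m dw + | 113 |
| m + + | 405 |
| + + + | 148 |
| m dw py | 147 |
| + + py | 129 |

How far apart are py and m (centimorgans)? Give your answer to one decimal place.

22.9 centimorgans

The two most frequent reciprocal classes, m + + and + dw py, are the parental types, so the F1 was m + + / + dw py.
The two rarest classes, m + py and + dw +, are the double crossovers. Comparing them with the parentals, only the py allele has switched, so py is the middle locus and the order is m – py – dw.
Crossovers in the m–py interval produce the single-crossover classes + + + and m dw py (148 + 147 = 295) plus the double crossovers (54).
RF(m–py) = (295 + 54) / 1524 = 349/1524 = 0.2290 → 22.9 centimorgans.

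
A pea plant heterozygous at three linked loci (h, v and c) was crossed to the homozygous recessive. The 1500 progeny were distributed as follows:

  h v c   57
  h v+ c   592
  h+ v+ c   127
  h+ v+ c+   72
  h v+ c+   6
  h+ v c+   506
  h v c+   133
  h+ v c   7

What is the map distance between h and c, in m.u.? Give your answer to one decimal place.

The two most frequent reciprocal classes, h+ v c+ and h v+ c, are the parental types, so the F1 was h+ v c+ / h v+ c.
The two rarest classes, h+ v c and h v+ c+, are the double crossovers. Comparing them with the parentals, only the c allele has switched, so c is the middle locus and the order is v – c – h.
Crossovers in the c–h interval produce the single-crossover classes h v c+ and h+ v+ c (133 + 127 = 260) plus the double crossovers (13).
RF(c–h) = (260 + 13) / 1500 = 273/1500 = 0.1820 → 18.2 m.u.

18.2 m.u.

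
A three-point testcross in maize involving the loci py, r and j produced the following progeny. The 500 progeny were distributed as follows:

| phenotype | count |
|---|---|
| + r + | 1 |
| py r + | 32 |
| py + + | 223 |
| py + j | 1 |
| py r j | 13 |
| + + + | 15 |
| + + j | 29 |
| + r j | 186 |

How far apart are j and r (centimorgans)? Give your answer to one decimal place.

12.6 centimorgans

The two most frequent reciprocal classes, + r j and py + +, are the parental types, so the F1 was + r j / py + +.
The two rarest classes, + r + and py + j, are the double crossovers. Comparing them with the parentals, only the j allele has switched, so j is the middle locus and the order is py – j – r.
Crossovers in the j–r interval produce the single-crossover classes + + j and py r + (29 + 32 = 61) plus the double crossovers (2).
RF(j–r) = (61 + 2) / 500 = 63/500 = 0.1260 → 12.6 centimorgans.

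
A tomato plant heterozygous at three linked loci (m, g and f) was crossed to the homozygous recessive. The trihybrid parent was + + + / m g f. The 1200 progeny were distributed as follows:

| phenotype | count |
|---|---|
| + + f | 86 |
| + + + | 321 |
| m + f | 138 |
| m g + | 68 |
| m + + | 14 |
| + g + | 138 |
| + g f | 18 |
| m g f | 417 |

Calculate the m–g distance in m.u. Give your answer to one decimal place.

The two rarest classes, m + + and + g f, are the double crossovers. Comparing them with the parentals, only the m allele has switched, so m is the middle locus and the order is f – m – g.
Crossovers in the m–g interval produce the single-crossover classes + g + and m + f (138 + 138 = 276) plus the double crossovers (32).
RF(m–g) = (276 + 32) / 1200 = 308/1200 = 0.2567 → 25.7 m.u.

25.7 m.u.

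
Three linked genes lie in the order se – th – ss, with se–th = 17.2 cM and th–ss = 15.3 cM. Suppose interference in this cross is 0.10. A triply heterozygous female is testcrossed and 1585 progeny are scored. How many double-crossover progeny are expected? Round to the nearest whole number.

Map distances give recombination frequencies of 0.172 and 0.153 for the two intervals.
With interference 0.10 (so coincidence = 0.90), expected double-crossover frequency = 0.172 × 0.153 × 0.90 = 0.02368.
Expected number = 0.02368 × 1585 = 37.54 ≈ 38.

38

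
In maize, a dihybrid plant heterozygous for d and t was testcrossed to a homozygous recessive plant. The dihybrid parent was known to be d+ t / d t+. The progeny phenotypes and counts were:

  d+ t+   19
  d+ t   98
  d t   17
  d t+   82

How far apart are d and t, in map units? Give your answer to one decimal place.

The recombinant classes are d+ t+ and d t: 19 + 17 = 36.
Recombination frequency = 36/216 = 0.1667 ≈ 16.7%, i.e. 16.7 map units.

16.7 map units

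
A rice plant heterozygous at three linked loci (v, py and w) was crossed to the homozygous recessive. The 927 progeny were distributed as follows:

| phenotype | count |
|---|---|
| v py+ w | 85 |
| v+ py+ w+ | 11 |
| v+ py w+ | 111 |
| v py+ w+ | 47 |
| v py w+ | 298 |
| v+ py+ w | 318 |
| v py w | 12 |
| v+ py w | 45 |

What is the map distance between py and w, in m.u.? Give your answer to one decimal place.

The two most frequent reciprocal classes, v py w+ and v+ py+ w, are the parental types, so the F1 was v py w+ / v+ py+ w.
The two rarest classes, v py w and v+ py+ w+, are the double crossovers. Comparing them with the parentals, only the w allele has switched, so w is the middle locus and the order is py – w – v.
Crossovers in the py–w interval produce the single-crossover classes v py+ w+ and v+ py w (47 + 45 = 92) plus the double crossovers (23).
RF(py–w) = (92 + 23) / 927 = 115/927 = 0.1241 → 12.4 m.u.

12.4 m.u.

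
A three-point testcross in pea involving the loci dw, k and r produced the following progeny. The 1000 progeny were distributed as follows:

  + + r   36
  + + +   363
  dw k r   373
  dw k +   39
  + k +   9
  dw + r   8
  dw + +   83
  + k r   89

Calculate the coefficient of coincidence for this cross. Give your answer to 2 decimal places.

0.98

The two most frequent reciprocal classes, dw k r and + + +, are the parental types, so the F1 was dw k r / + + +.
The two rarest classes, dw + r and + k +, are the double crossovers. Comparing them with the parentals, only the k allele has switched, so k is the middle locus and the order is r – k – dw.
r–k: (75 + 17)/1000 = 0.0920; k–dw: (172 + 17)/1000 = 0.1890.
Expected DCO frequency = 0.0920 × 0.1890 ≈ 0.01739; observed = 17/1000 ≈ 0.01700.
Coefficient of coincidence = 0.01700/0.01739 ≈ 0.98.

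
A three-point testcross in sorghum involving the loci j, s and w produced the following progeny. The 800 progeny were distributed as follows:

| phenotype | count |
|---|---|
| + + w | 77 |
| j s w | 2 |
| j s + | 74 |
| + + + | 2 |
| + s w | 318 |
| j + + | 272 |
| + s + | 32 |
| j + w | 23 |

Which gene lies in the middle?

j

The two most frequent reciprocal classes, j + + and + s w, are the parental types, so the F1 was j + + / + s w.
The two rarest classes, + + + and j s w, are the double crossovers. Comparing them with the parentals, only the j allele has switched, so j is the middle locus and the order is w – j – s.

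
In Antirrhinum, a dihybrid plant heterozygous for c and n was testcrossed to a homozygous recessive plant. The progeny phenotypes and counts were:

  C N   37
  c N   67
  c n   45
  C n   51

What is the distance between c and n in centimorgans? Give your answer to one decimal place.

The two most frequent classes, C n (51) and c N (67), are the parental types, so the F1 was C n / c N.
The recombinant classes are C N and c n: 37 + 45 = 82.
Recombination frequency = 82/200 = 0.4100 ≈ 41.0%, i.e. 41.0 centimorgans.

41.0 centimorgans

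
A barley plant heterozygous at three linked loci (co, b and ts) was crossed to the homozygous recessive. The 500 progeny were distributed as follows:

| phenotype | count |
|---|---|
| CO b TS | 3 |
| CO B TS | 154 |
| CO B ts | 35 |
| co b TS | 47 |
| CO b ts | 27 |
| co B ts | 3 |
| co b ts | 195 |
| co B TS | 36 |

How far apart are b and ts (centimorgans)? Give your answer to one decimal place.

17.6 centimorgans

The two most frequent reciprocal classes, co b ts and CO B TS, are the parental types, so the F1 was co b ts / CO B TS.
The two rarest classes, co B ts and CO b TS, are the double crossovers. Comparing them with the parentals, only the b allele has switched, so b is the middle locus and the order is co – b – ts.
Crossovers in the b–ts interval produce the single-crossover classes co b TS and CO B ts (47 + 35 = 82) plus the double crossovers (6).
RF(b–ts) = (82 + 6) / 500 = 88/500 = 0.1760 → 17.6 centimorgans.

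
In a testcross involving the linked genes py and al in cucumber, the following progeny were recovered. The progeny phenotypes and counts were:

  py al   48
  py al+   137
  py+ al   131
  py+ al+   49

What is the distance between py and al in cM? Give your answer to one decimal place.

The two most frequent classes, py+ al (131) and py al+ (137), are the parental types, so the F1 was py+ al / py al+.
The recombinant classes are py+ al+ and py al: 49 + 48 = 97.
Recombination frequency = 97/365 = 0.2658 ≈ 26.6%, i.e. 26.6 cM.

26.6 cM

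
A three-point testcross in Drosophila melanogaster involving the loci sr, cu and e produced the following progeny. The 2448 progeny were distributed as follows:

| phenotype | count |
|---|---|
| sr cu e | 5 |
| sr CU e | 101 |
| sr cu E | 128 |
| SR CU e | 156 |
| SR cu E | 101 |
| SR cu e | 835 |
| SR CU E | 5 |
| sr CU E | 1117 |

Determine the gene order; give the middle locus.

The two most frequent reciprocal classes, SR cu e and sr CU E, are the parental types, so the F1 was SR cu e / sr CU E.
The two rarest classes, sr cu e and SR CU E, are the double crossovers. Comparing them with the parentals, only the sr allele has switched, so sr is the middle locus and the order is e – sr – cu.

sr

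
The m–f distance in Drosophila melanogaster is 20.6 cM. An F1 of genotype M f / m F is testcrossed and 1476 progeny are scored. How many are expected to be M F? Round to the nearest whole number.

152

A map distance of 20.6 cM corresponds to a recombination frequency of 0.206.
The F1 is M f / m F, so M F is a recombinant gamete class with expected frequency r/2 = 0.206/2 = 0.1030.
Expected number = 0.1030 × 1476 = 152.03 ≈ 152.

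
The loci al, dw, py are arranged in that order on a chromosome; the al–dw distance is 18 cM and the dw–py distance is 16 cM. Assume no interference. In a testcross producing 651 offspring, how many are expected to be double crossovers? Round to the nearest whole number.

19

Map distances give recombination frequencies of 0.180 and 0.160 for the two intervals.
With no interference, expected double-crossover frequency = 0.180 × 0.160 = 0.02880.
Expected number = 0.02880 × 651 = 18.75 ≈ 19.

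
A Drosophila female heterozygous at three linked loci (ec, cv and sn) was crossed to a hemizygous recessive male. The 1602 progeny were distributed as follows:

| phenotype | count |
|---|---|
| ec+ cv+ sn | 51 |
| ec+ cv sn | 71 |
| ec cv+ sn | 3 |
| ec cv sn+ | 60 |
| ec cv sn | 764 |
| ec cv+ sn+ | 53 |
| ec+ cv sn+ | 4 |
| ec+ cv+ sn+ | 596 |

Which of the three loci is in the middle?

cv

The two most frequent reciprocal classes, ec+ cv+ sn+ and ec cv sn, are the parental types, so the F1 was ec+ cv+ sn+ / ec cv sn.
The two rarest classes, ec+ cv sn+ and ec cv+ sn, are the double crossovers. Comparing them with the parentals, only the cv allele has switched, so cv is the middle locus and the order is sn – cv – ec.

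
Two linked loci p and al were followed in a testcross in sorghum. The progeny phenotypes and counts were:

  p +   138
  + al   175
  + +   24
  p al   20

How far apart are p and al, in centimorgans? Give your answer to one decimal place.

The two most frequent classes, + al (175) and p + (138), are the parental types, so the F1 was + al / p +.
The recombinant classes are + + and p al: 24 + 20 = 44.
Recombination frequency = 44/357 = 0.1232 ≈ 12.3%, i.e. 12.3 centimorgans.

12.3 centimorgans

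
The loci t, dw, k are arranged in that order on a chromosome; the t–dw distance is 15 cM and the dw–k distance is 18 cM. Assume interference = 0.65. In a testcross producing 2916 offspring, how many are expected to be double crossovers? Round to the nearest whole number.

Map distances give recombination frequencies of 0.150 and 0.180 for the two intervals.
With interference 0.65 (so coincidence = 0.35), expected double-crossover frequency = 0.150 × 0.180 × 0.35 = 0.00945.
Expected number = 0.00945 × 2916 = 27.56 ≈ 28.

28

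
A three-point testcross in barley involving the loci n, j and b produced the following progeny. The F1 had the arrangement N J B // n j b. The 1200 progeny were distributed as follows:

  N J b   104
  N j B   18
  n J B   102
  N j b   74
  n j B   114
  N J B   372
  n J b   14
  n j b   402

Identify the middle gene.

The two rarest classes, N j B and n J b, are the double crossovers. Comparing them with the parentals, only the j allele has switched, so j is the middle locus and the order is b – j – n.

j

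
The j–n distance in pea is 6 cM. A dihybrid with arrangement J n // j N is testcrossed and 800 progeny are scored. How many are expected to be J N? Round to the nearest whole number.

A map distance of 6 cM corresponds to a recombination frequency of 0.060.
The F1 is J n / j N, so J N is a recombinant gamete class with expected frequency r/2 = 0.060/2 = 0.0300.
Expected number = 0.0300 × 800 = 24.00 ≈ 24.

24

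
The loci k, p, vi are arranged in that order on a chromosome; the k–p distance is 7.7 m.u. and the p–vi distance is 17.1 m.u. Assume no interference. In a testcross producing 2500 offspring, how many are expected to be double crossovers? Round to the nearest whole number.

33

Map distances give recombination frequencies of 0.077 and 0.171 for the two intervals.
With no interference, expected double-crossover frequency = 0.077 × 0.171 = 0.01317.
Expected number = 0.01317 × 2500 = 32.92 ≈ 33.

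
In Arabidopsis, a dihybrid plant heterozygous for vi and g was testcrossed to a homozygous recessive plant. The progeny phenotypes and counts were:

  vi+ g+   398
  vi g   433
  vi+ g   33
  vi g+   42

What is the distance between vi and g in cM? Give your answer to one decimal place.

8.3 cM

The two most frequent classes, vi+ g+ (398) and vi g (433), are the parental types, so the F1 was vi+ g+ / vi g.
The recombinant classes are vi+ g and vi g+: 33 + 42 = 75.
Recombination frequency = 75/906 = 0.0828 ≈ 8.3%, i.e. 8.3 cM.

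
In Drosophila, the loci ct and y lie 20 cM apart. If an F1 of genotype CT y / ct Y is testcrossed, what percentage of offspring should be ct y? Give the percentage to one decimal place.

A map distance of 20 cM corresponds to a recombination frequency of 0.200.
The F1 is CT y / ct Y, so ct y is a recombinant gamete class with expected frequency r/2 = 0.200/2 = 0.1000.
That is 0.1000 = 10.0% of the progeny.

10.0%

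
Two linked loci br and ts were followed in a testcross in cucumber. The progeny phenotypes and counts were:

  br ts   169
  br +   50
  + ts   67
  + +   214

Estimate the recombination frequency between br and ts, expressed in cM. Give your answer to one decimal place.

23.4 cM

The two most frequent classes, + + (214) and br ts (169), are the parental types, so the F1 was + + / br ts.
The recombinant classes are + ts and br +: 67 + 50 = 117.
Recombination frequency = 117/500 = 0.2340 ≈ 23.4%, i.e. 23.4 cM.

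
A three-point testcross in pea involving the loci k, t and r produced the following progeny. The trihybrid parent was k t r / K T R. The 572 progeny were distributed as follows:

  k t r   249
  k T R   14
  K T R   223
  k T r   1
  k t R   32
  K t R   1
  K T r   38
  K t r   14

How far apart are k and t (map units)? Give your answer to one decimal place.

5.2 map units

The two rarest classes, k T r and K t R, are the double crossovers. Comparing them with the parentals, only the t allele has switched, so t is the middle locus and the order is r – t – k.
Crossovers in the t–k interval produce the single-crossover classes K t r and k T R (14 + 14 = 28) plus the double crossovers (2).
RF(t–k) = (28 + 2) / 572 = 30/572 = 0.0524 → 5.2 map units.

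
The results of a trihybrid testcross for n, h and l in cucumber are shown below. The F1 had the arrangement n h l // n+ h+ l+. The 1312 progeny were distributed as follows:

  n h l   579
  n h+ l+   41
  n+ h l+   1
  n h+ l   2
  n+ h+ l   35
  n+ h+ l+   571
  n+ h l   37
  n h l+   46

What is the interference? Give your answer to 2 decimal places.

The two rarest classes, n h+ l and n+ h l+, are the double crossovers. Comparing them with the parentals, only the h allele has switched, so h is the middle locus and the order is l – h – n.
l–h: (81 + 3)/1312 = 0.0640; h–n: (78 + 3)/1312 = 0.0617.
Expected DCO frequency = 0.0640 × 0.0617 ≈ 0.00395; observed = 3/1312 ≈ 0.00229.
Coefficient of coincidence = 0.00229/0.00395 ≈ 0.58; interference = 1 − 0.58 = 0.42.

0.42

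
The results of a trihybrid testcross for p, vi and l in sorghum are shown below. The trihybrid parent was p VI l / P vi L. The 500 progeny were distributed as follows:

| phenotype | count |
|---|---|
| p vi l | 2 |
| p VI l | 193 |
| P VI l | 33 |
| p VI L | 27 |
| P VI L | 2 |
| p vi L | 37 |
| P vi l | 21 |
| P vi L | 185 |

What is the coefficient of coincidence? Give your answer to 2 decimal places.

0.52

The two rarest classes, p vi l and P VI L, are the double crossovers. Comparing them with the parentals, only the vi allele has switched, so vi is the middle locus and the order is l – vi – p.
l–vi: (48 + 4)/500 = 0.1040; vi–p: (70 + 4)/500 = 0.1480.
Expected DCO frequency = 0.1040 × 0.1480 ≈ 0.01539; observed = 4/500 ≈ 0.00800.
Coefficient of coincidence = 0.00800/0.01539 ≈ 0.52.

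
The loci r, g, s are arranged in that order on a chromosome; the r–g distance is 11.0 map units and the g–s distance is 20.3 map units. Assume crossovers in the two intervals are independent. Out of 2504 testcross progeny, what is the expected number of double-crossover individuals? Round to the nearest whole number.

Map distances give recombination frequencies of 0.110 and 0.203 for the two intervals.
With no interference, expected double-crossover frequency = 0.110 × 0.203 = 0.02233.
Expected number = 0.02233 × 2504 = 55.91 ≈ 56.

56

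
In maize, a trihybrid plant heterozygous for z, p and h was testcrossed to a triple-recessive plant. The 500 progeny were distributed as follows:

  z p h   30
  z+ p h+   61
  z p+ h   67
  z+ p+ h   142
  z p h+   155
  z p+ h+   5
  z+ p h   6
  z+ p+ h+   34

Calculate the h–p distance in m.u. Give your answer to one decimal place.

The two most frequent reciprocal classes, z+ p+ h and z p h+, are the parental types, so the F1 was z+ p+ h / z p h+.
The two rarest classes, z+ p h and z p+ h+, are the double crossovers. Comparing them with the parentals, only the p allele has switched, so p is the middle locus and the order is z – p – h.
Crossovers in the p–h interval produce the single-crossover classes z+ p+ h+ and z p h (34 + 30 = 64) plus the double crossovers (11).
RF(p–h) = (64 + 11) / 500 = 75/500 = 0.1500 → 15.0 m.u.

15.0 m.u.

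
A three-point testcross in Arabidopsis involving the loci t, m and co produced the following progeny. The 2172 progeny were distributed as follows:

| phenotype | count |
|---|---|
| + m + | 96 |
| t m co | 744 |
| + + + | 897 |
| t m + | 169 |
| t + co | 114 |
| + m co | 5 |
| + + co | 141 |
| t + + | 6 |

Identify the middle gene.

t

The two most frequent reciprocal classes, + + + and t m co, are the parental types, so the F1 was + + + / t m co.
The two rarest classes, t + + and + m co, are the double crossovers. Comparing them with the parentals, only the t allele has switched, so t is the middle locus and the order is m – t – co.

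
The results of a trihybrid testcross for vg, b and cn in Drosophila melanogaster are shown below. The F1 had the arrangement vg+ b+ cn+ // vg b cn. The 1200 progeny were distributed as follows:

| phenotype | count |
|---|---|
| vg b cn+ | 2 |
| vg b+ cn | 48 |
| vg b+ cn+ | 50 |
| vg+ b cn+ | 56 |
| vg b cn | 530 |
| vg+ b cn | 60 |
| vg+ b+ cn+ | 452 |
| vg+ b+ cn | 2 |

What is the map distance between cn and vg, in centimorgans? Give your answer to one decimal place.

The two rarest classes, vg+ b+ cn and vg b cn+, are the double crossovers. Comparing them with the parentals, only the cn allele has switched, so cn is the middle locus and the order is vg – cn – b.
Crossovers in the vg–cn interval produce the single-crossover classes vg b+ cn+ and vg+ b cn (50 + 60 = 110) plus the double crossovers (4).
RF(vg–cn) = (110 + 4) / 1200 = 114/1200 = 0.0950 → 9.5 centimorgans.

9.5 centimorgans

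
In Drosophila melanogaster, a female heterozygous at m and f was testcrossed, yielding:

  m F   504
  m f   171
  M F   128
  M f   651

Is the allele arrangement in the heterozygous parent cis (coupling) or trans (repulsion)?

The two most frequent classes are M f (651) and m F (504); these are the parental (non-recombinant) types.
So the F1 carried M f on one chromosome and m F on the other — the recessive alleles are on opposite chromosomes (trans / repulsion).

trans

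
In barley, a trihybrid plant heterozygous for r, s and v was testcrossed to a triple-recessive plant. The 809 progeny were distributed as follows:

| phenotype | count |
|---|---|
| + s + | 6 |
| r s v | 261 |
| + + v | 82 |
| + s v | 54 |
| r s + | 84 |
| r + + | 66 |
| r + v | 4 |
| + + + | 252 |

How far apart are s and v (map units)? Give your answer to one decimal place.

21.8 map units

The two most frequent reciprocal classes, r s v and + + +, are the parental types, so the F1 was r s v / + + +.
The two rarest classes, r + v and + s +, are the double crossovers. Comparing them with the parentals, only the s allele has switched, so s is the middle locus and the order is r – s – v.
Crossovers in the s–v interval produce the single-crossover classes r s + and + + v (84 + 82 = 166) plus the double crossovers (10).
RF(s–v) = (166 + 10) / 809 = 176/809 = 0.2176 → 21.8 map units.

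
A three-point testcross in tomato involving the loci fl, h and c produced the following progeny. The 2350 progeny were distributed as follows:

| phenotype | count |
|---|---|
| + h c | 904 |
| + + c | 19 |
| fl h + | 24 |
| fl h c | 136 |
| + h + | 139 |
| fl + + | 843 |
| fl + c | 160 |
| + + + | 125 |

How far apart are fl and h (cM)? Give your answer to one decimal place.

12.9 cM

The two most frequent reciprocal classes, fl + + and + h c, are the parental types, so the F1 was fl + + / + h c.
The two rarest classes, fl h + and + + c, are the double crossovers. Comparing them with the parentals, only the h allele has switched, so h is the middle locus and the order is fl – h – c.
Crossovers in the fl–h interval produce the single-crossover classes + + + and fl h c (125 + 136 = 261) plus the double crossovers (43).
RF(fl–h) = (261 + 43) / 2350 = 304/2350 = 0.1294 → 12.9 cM.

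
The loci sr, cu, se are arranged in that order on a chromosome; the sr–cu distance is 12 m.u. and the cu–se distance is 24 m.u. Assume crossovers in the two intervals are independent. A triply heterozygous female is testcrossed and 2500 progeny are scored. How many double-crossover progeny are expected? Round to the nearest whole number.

Map distances give recombination frequencies of 0.120 and 0.240 for the two intervals.
With no interference, expected double-crossover frequency = 0.120 × 0.240 = 0.02880.
Expected number = 0.02880 × 2500 = 72.00 ≈ 72.

72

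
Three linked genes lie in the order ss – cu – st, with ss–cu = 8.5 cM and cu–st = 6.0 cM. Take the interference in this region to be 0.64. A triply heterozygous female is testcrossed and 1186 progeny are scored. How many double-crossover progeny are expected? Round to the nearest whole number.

Map distances give recombination frequencies of 0.085 and 0.060 for the two intervals.
With interference 0.64 (so coincidence = 0.36), expected double-crossover frequency = 0.085 × 0.060 × 0.36 = 0.00184.
Expected number = 0.00184 × 1186 = 2.18 ≈ 2.

2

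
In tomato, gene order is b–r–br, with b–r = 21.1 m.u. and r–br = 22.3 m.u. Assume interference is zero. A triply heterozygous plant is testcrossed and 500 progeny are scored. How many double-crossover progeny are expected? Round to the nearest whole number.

24

Map distances give recombination frequencies of 0.211 and 0.223 for the two intervals.
With no interference, expected double-crossover frequency = 0.211 × 0.223 = 0.04705.
Expected number = 0.04705 × 500 = 23.53 ≈ 24.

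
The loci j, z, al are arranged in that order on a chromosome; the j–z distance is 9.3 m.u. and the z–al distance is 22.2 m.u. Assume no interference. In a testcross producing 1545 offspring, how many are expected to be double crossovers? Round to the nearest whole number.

32

Map distances give recombination frequencies of 0.093 and 0.222 for the two intervals.
With no interference, expected double-crossover frequency = 0.093 × 0.222 = 0.02065.
Expected number = 0.02065 × 1545 = 31.90 ≈ 32.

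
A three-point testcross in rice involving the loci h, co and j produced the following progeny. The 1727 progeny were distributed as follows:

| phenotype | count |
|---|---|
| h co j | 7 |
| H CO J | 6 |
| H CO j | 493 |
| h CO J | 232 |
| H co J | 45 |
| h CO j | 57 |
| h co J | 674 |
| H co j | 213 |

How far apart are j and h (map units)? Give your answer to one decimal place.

The two most frequent reciprocal classes, h co J and H CO j, are the parental types, so the F1 was h co J / H CO j.
The two rarest classes, h co j and H CO J, are the double crossovers. Comparing them with the parentals, only the j allele has switched, so j is the middle locus and the order is h – j – co.
Crossovers in the h–j interval produce the single-crossover classes H co J and h CO j (45 + 57 = 102) plus the double crossovers (13).
RF(h–j) = (102 + 13) / 1727 = 115/1727 = 0.0666 → 6.7 map units.

6.7 map units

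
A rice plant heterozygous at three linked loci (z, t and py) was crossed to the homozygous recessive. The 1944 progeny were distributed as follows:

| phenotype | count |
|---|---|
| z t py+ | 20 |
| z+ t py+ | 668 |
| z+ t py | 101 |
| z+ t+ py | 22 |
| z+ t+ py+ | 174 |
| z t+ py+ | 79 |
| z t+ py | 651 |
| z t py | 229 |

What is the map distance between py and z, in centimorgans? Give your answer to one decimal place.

The two most frequent reciprocal classes, z+ t py+ and z t+ py, are the parental types, so the F1 was z+ t py+ / z t+ py.
The two rarest classes, z t py+ and z+ t+ py, are the double crossovers. Comparing them with the parentals, only the z allele has switched, so z is the middle locus and the order is t – z – py.
Crossovers in the z–py interval produce the single-crossover classes z+ t py and z t+ py+ (101 + 79 = 180) plus the double crossovers (42).
RF(z–py) = (180 + 42) / 1944 = 222/1944 = 0.1142 → 11.4 centimorgans.

11.4 centimorgans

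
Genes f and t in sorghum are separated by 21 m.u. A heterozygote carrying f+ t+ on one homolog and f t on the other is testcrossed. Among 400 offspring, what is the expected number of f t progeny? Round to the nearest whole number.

158

A map distance of 21 m.u. corresponds to a recombination frequency of 0.210.
The F1 is f+ t+ / f t, so f t is a parental gamete class with expected frequency (1 − r)/2 = 0.790/2 = 0.3950.
Expected number = 0.3950 × 400 = 158.00 ≈ 158.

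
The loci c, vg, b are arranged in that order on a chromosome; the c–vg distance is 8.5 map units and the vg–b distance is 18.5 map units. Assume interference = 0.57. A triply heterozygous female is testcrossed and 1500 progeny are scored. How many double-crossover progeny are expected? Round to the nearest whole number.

Map distances give recombination frequencies of 0.085 and 0.185 for the two intervals.
With interference 0.57 (so coincidence = 0.43), expected double-crossover frequency = 0.085 × 0.185 × 0.43 = 0.00676.
Expected number = 0.00676 × 1500 = 10.14 ≈ 10.

10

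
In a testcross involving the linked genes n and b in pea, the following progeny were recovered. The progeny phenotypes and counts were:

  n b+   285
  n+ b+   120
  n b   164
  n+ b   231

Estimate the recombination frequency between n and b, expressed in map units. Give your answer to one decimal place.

The two most frequent classes, n+ b (231) and n b+ (285), are the parental types, so the F1 was n+ b / n b+.
The recombinant classes are n+ b+ and n b: 120 + 164 = 284.
Recombination frequency = 284/800 = 0.3550 ≈ 35.5%, i.e. 35.5 map units.

35.5 map units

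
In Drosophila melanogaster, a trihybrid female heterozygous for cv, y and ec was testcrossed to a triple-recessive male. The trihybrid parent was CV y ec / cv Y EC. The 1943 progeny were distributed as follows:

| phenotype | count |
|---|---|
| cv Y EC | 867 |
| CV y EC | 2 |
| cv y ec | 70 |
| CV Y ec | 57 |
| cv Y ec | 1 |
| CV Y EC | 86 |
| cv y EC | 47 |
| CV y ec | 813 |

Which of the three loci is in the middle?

The two rarest classes, CV y EC and cv Y ec, are the double crossovers. Comparing them with the parentals, only the ec allele has switched, so ec is the middle locus and the order is y – ec – cv.

ec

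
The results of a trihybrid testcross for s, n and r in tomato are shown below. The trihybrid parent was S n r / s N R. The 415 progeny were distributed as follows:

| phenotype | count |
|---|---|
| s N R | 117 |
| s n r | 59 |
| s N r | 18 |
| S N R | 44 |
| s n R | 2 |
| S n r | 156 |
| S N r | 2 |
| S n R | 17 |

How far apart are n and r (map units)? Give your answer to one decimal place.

The two rarest classes, S N r and s n R, are the double crossovers. Comparing them with the parentals, only the n allele has switched, so n is the middle locus and the order is s – n – r.
Crossovers in the n–r interval produce the single-crossover classes S n R and s N r (17 + 18 = 35) plus the double crossovers (4).
RF(n–r) = (35 + 4) / 415 = 39/415 = 0.0940 → 9.4 map units.

9.4 map units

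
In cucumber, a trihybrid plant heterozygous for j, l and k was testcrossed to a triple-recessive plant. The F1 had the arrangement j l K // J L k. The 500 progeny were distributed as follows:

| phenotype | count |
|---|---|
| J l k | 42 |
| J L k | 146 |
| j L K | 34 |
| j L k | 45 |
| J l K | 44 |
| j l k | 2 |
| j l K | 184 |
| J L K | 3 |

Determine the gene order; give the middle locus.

The two rarest classes, j l k and J L K, are the double crossovers. Comparing them with the parentals, only the k allele has switched, so k is the middle locus and the order is l – k – j.

k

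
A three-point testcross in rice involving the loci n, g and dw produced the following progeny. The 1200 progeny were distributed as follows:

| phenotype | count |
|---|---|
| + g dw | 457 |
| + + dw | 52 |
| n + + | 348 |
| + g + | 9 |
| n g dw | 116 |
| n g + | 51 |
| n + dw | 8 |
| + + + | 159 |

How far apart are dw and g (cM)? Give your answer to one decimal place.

The two most frequent reciprocal classes, n + + and + g dw, are the parental types, so the F1 was n + + / + g dw.
The two rarest classes, n + dw and + g +, are the double crossovers. Comparing them with the parentals, only the dw allele has switched, so dw is the middle locus and the order is g – dw – n.
Crossovers in the g–dw interval produce the single-crossover classes n g + and + + dw (51 + 52 = 103) plus the double crossovers (17).
RF(g–dw) = (103 + 17) / 1200 = 120/1200 = 0.1000 → 10.0 cM.

10.0 cM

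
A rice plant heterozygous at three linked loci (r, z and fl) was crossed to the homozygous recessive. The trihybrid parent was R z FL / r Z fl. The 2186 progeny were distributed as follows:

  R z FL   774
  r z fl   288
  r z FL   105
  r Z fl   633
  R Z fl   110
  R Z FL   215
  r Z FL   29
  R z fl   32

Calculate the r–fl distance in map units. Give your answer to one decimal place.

12.6 map units

The two rarest classes, R z fl and r Z FL, are the double crossovers. Comparing them with the parentals, only the fl allele has switched, so fl is the middle locus and the order is r – fl – z.
Crossovers in the r–fl interval produce the single-crossover classes r z FL and R Z fl (105 + 110 = 215) plus the double crossovers (61).
RF(r–fl) = (215 + 61) / 2186 = 276/2186 = 0.1263 → 12.6 map units.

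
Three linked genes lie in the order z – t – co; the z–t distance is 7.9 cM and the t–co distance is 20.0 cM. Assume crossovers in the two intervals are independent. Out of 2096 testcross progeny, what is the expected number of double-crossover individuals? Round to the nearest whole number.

Map distances give recombination frequencies of 0.079 and 0.200 for the two intervals.
With no interference, expected double-crossover frequency = 0.079 × 0.200 = 0.01580.
Expected number = 0.01580 × 2096 = 33.12 ≈ 33.

33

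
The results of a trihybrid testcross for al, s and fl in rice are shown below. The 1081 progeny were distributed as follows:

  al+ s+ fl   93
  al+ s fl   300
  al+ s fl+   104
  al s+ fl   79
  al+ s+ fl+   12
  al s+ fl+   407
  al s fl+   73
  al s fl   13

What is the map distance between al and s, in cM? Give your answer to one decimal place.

17.7 cM

The two most frequent reciprocal classes, al+ s fl and al s+ fl+, are the parental types, so the F1 was al+ s fl / al s+ fl+.
The two rarest classes, al s fl and al+ s+ fl+, are the double crossovers. Comparing them with the parentals, only the al allele has switched, so al is the middle locus and the order is fl – al – s.
Crossovers in the al–s interval produce the single-crossover classes al+ s+ fl and al s fl+ (93 + 73 = 166) plus the double crossovers (25).
RF(al–s) = (166 + 25) / 1081 = 191/1081 = 0.1767 → 17.7 cM.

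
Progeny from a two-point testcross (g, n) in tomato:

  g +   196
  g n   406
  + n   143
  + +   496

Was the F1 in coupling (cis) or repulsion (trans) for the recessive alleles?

cis

The two most frequent classes are + + (496) and g n (406); these are the parental (non-recombinant) types.
So the F1 carried + + on one chromosome and g n on the other — the recessive alleles are on the same chromosome (cis / coupling).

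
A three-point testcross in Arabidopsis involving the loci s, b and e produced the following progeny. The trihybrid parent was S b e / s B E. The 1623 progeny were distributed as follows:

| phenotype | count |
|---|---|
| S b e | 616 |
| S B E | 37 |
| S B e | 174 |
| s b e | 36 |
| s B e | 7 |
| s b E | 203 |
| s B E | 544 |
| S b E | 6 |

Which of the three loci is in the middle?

The two rarest classes, S b E and s B e, are the double crossovers. Comparing them with the parentals, only the e allele has switched, so e is the middle locus and the order is s – e – b.

e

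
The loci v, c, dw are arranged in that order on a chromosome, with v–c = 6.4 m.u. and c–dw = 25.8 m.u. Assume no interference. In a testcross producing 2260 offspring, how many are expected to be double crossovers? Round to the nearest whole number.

Map distances give recombination frequencies of 0.064 and 0.258 for the two intervals.
With no interference, expected double-crossover frequency = 0.064 × 0.258 = 0.01651.
Expected number = 0.01651 × 2260 = 37.32 ≈ 37.

37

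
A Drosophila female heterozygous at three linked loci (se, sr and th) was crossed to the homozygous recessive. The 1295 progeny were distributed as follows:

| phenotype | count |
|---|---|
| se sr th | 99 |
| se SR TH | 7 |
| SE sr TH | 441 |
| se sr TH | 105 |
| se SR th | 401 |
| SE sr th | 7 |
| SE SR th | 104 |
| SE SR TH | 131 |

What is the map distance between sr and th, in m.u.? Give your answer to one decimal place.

18.8 m.u.

The two most frequent reciprocal classes, se SR th and SE sr TH, are the parental types, so the F1 was se SR th / SE sr TH.
The two rarest classes, se SR TH and SE sr th, are the double crossovers. Comparing them with the parentals, only the th allele has switched, so th is the middle locus and the order is sr – th – se.
Crossovers in the sr–th interval produce the single-crossover classes se sr th and SE SR TH (99 + 131 = 230) plus the double crossovers (14).
RF(sr–th) = (230 + 14) / 1295 = 244/1295 = 0.1884 → 18.8 m.u.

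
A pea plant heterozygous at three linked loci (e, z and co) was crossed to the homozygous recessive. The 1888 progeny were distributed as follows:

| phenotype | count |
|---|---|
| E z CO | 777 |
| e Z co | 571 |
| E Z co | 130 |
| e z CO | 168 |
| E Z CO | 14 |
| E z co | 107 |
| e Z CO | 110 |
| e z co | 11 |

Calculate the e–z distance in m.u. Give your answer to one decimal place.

The two most frequent reciprocal classes, e Z co and E z CO, are the parental types, so the F1 was e Z co / E z CO.
The two rarest classes, e z co and E Z CO, are the double crossovers. Comparing them with the parentals, only the z allele has switched, so z is the middle locus and the order is e – z – co.
Crossovers in the e–z interval produce the single-crossover classes E Z co and e z CO (130 + 168 = 298) plus the double crossovers (25).
RF(e–z) = (298 + 25) / 1888 = 323/1888 = 0.1711 → 17.1 m.u.

17.1 m.u.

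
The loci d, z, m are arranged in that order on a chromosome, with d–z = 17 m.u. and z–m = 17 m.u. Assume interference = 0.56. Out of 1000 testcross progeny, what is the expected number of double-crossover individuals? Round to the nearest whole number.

13

Map distances give recombination frequencies of 0.170 and 0.170 for the two intervals.
With interference 0.56 (so coincidence = 0.44), expected double-crossover frequency = 0.170 × 0.170 × 0.44 = 0.01272.
Expected number = 0.01272 × 1000 = 12.72 ≈ 13.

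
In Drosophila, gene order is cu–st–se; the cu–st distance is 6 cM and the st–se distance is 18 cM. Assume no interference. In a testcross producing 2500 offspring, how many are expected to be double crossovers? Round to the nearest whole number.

27

Map distances give recombination frequencies of 0.060 and 0.180 for the two intervals.
With no interference, expected double-crossover frequency = 0.060 × 0.180 = 0.01080.
Expected number = 0.01080 × 2500 = 27.00 ≈ 27.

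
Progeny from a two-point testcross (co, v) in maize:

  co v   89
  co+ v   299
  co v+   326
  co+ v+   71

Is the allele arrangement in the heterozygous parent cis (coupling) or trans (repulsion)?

The two most frequent classes are co+ v (299) and co v+ (326); these are the parental (non-recombinant) types.
So the F1 carried co+ v on one chromosome and co v+ on the other — the recessive alleles are on opposite chromosomes (trans / repulsion).

trans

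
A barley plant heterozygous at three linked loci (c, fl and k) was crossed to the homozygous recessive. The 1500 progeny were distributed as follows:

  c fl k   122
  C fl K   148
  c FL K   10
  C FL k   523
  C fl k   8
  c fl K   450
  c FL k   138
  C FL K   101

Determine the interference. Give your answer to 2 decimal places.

The two most frequent reciprocal classes, c fl K and C FL k, are the parental types, so the F1 was c fl K / C FL k.
The two rarest classes, c FL K and C fl k, are the double crossovers. Comparing them with the parentals, only the fl allele has switched, so fl is the middle locus and the order is k – fl – c.
k–fl: (223 + 18)/1500 = 0.1607; fl–c: (286 + 18)/1500 = 0.2027.
Expected DCO frequency = 0.1607 × 0.2027 ≈ 0.03257; observed = 18/1500 ≈ 0.01200.
Coefficient of coincidence = 0.01200/0.03257 ≈ 0.37; interference = 1 − 0.37 = 0.63.

0.63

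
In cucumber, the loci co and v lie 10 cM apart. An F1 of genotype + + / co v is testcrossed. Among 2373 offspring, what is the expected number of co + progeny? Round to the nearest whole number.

A map distance of 10 cM corresponds to a recombination frequency of 0.100.
The F1 is + + / co v, so co + is a recombinant gamete class with expected frequency r/2 = 0.100/2 = 0.0500.
Expected number = 0.0500 × 2373 = 118.65 ≈ 119.

119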